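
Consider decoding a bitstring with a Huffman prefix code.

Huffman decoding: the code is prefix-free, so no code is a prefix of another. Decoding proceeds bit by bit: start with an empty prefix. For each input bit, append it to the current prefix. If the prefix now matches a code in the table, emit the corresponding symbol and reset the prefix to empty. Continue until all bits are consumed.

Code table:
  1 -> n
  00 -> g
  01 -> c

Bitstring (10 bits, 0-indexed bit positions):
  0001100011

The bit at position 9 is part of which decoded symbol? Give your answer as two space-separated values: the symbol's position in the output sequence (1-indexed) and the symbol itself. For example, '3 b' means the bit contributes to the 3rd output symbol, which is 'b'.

Answer: 6 n

Derivation:
Bit 0: prefix='0' (no match yet)
Bit 1: prefix='00' -> emit 'g', reset
Bit 2: prefix='0' (no match yet)
Bit 3: prefix='01' -> emit 'c', reset
Bit 4: prefix='1' -> emit 'n', reset
Bit 5: prefix='0' (no match yet)
Bit 6: prefix='00' -> emit 'g', reset
Bit 7: prefix='0' (no match yet)
Bit 8: prefix='01' -> emit 'c', reset
Bit 9: prefix='1' -> emit 'n', reset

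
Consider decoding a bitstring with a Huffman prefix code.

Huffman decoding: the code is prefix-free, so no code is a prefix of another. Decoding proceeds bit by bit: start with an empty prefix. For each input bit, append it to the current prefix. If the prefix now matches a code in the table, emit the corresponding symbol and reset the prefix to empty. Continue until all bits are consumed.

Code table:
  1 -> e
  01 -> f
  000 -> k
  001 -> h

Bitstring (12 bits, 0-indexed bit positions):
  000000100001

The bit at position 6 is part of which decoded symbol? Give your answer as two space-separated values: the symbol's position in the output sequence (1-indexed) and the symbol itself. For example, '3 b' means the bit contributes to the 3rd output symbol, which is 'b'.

Answer: 3 e

Derivation:
Bit 0: prefix='0' (no match yet)
Bit 1: prefix='00' (no match yet)
Bit 2: prefix='000' -> emit 'k', reset
Bit 3: prefix='0' (no match yet)
Bit 4: prefix='00' (no match yet)
Bit 5: prefix='000' -> emit 'k', reset
Bit 6: prefix='1' -> emit 'e', reset
Bit 7: prefix='0' (no match yet)
Bit 8: prefix='00' (no match yet)
Bit 9: prefix='000' -> emit 'k', reset
Bit 10: prefix='0' (no match yet)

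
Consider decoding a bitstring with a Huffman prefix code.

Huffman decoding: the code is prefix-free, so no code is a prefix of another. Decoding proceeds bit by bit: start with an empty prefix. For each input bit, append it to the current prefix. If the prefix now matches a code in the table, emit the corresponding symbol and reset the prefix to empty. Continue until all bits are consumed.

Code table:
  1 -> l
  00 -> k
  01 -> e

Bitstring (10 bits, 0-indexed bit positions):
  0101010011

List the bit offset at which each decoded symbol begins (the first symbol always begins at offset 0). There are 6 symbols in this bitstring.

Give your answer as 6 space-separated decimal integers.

Answer: 0 2 4 6 8 9

Derivation:
Bit 0: prefix='0' (no match yet)
Bit 1: prefix='01' -> emit 'e', reset
Bit 2: prefix='0' (no match yet)
Bit 3: prefix='01' -> emit 'e', reset
Bit 4: prefix='0' (no match yet)
Bit 5: prefix='01' -> emit 'e', reset
Bit 6: prefix='0' (no match yet)
Bit 7: prefix='00' -> emit 'k', reset
Bit 8: prefix='1' -> emit 'l', reset
Bit 9: prefix='1' -> emit 'l', reset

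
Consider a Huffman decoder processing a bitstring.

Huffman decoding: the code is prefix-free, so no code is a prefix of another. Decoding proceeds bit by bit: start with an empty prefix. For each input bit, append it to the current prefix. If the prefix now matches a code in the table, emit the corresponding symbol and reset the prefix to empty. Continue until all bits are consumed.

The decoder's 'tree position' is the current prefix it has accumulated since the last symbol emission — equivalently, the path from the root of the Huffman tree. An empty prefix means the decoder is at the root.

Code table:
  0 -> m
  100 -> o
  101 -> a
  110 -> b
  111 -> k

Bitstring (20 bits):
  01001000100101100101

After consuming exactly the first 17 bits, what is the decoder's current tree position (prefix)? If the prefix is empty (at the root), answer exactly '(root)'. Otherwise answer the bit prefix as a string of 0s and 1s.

Answer: (root)

Derivation:
Bit 0: prefix='0' -> emit 'm', reset
Bit 1: prefix='1' (no match yet)
Bit 2: prefix='10' (no match yet)
Bit 3: prefix='100' -> emit 'o', reset
Bit 4: prefix='1' (no match yet)
Bit 5: prefix='10' (no match yet)
Bit 6: prefix='100' -> emit 'o', reset
Bit 7: prefix='0' -> emit 'm', reset
Bit 8: prefix='1' (no match yet)
Bit 9: prefix='10' (no match yet)
Bit 10: prefix='100' -> emit 'o', reset
Bit 11: prefix='1' (no match yet)
Bit 12: prefix='10' (no match yet)
Bit 13: prefix='101' -> emit 'a', reset
Bit 14: prefix='1' (no match yet)
Bit 15: prefix='10' (no match yet)
Bit 16: prefix='100' -> emit 'o', reset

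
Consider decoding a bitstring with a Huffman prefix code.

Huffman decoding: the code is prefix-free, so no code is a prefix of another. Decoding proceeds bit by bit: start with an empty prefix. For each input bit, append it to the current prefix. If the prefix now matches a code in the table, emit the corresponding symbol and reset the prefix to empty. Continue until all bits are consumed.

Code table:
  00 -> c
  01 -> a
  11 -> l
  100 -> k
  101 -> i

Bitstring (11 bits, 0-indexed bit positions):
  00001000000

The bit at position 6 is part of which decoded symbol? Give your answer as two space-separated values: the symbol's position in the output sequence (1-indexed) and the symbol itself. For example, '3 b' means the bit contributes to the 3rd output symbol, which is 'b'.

Answer: 3 k

Derivation:
Bit 0: prefix='0' (no match yet)
Bit 1: prefix='00' -> emit 'c', reset
Bit 2: prefix='0' (no match yet)
Bit 3: prefix='00' -> emit 'c', reset
Bit 4: prefix='1' (no match yet)
Bit 5: prefix='10' (no match yet)
Bit 6: prefix='100' -> emit 'k', reset
Bit 7: prefix='0' (no match yet)
Bit 8: prefix='00' -> emit 'c', reset
Bit 9: prefix='0' (no match yet)
Bit 10: prefix='00' -> emit 'c', reset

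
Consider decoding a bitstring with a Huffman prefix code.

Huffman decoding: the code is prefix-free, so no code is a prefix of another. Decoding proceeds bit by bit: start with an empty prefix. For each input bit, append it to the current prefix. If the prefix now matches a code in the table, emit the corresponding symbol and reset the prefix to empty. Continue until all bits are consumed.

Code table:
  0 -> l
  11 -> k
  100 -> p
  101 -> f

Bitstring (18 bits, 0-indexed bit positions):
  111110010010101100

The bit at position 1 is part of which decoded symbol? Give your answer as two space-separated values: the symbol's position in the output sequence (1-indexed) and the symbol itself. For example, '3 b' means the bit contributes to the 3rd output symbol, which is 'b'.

Answer: 1 k

Derivation:
Bit 0: prefix='1' (no match yet)
Bit 1: prefix='11' -> emit 'k', reset
Bit 2: prefix='1' (no match yet)
Bit 3: prefix='11' -> emit 'k', reset
Bit 4: prefix='1' (no match yet)
Bit 5: prefix='10' (no match yet)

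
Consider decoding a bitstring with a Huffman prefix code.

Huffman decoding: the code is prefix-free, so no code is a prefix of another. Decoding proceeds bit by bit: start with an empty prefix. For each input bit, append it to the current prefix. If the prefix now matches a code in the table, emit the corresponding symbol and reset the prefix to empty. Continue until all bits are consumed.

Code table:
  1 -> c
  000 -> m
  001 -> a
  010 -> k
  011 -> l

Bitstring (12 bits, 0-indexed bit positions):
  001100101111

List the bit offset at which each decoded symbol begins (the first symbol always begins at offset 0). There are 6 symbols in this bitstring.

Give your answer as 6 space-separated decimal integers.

Bit 0: prefix='0' (no match yet)
Bit 1: prefix='00' (no match yet)
Bit 2: prefix='001' -> emit 'a', reset
Bit 3: prefix='1' -> emit 'c', reset
Bit 4: prefix='0' (no match yet)
Bit 5: prefix='00' (no match yet)
Bit 6: prefix='001' -> emit 'a', reset
Bit 7: prefix='0' (no match yet)
Bit 8: prefix='01' (no match yet)
Bit 9: prefix='011' -> emit 'l', reset
Bit 10: prefix='1' -> emit 'c', reset
Bit 11: prefix='1' -> emit 'c', reset

Answer: 0 3 4 7 10 11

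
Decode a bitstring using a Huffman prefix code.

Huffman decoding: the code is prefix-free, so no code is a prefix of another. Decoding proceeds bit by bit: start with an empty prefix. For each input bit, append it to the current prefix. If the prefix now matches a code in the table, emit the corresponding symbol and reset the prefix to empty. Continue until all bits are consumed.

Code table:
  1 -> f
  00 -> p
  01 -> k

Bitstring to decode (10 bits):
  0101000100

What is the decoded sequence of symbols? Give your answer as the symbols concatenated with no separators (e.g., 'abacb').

Answer: kkpkp

Derivation:
Bit 0: prefix='0' (no match yet)
Bit 1: prefix='01' -> emit 'k', reset
Bit 2: prefix='0' (no match yet)
Bit 3: prefix='01' -> emit 'k', reset
Bit 4: prefix='0' (no match yet)
Bit 5: prefix='00' -> emit 'p', reset
Bit 6: prefix='0' (no match yet)
Bit 7: prefix='01' -> emit 'k', reset
Bit 8: prefix='0' (no match yet)
Bit 9: prefix='00' -> emit 'p', reset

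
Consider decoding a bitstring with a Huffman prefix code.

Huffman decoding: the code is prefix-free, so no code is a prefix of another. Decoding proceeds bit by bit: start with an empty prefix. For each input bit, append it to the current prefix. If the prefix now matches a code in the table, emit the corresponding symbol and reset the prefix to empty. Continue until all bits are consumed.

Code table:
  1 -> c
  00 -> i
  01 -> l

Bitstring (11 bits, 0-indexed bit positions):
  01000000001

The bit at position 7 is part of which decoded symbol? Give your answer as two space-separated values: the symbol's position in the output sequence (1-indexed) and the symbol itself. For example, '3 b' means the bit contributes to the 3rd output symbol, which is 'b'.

Bit 0: prefix='0' (no match yet)
Bit 1: prefix='01' -> emit 'l', reset
Bit 2: prefix='0' (no match yet)
Bit 3: prefix='00' -> emit 'i', reset
Bit 4: prefix='0' (no match yet)
Bit 5: prefix='00' -> emit 'i', reset
Bit 6: prefix='0' (no match yet)
Bit 7: prefix='00' -> emit 'i', reset
Bit 8: prefix='0' (no match yet)
Bit 9: prefix='00' -> emit 'i', reset
Bit 10: prefix='1' -> emit 'c', reset

Answer: 4 i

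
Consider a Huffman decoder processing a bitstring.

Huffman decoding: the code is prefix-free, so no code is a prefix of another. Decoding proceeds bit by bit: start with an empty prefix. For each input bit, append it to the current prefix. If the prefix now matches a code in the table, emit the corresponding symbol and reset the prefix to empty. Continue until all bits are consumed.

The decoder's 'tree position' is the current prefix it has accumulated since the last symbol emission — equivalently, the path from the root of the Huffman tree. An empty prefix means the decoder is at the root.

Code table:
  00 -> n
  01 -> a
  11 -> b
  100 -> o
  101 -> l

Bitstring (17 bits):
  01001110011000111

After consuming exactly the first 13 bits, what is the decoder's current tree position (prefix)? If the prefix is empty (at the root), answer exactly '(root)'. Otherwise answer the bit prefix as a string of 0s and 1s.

Answer: (root)

Derivation:
Bit 0: prefix='0' (no match yet)
Bit 1: prefix='01' -> emit 'a', reset
Bit 2: prefix='0' (no match yet)
Bit 3: prefix='00' -> emit 'n', reset
Bit 4: prefix='1' (no match yet)
Bit 5: prefix='11' -> emit 'b', reset
Bit 6: prefix='1' (no match yet)
Bit 7: prefix='10' (no match yet)
Bit 8: prefix='100' -> emit 'o', reset
Bit 9: prefix='1' (no match yet)
Bit 10: prefix='11' -> emit 'b', reset
Bit 11: prefix='0' (no match yet)
Bit 12: prefix='00' -> emit 'n', reset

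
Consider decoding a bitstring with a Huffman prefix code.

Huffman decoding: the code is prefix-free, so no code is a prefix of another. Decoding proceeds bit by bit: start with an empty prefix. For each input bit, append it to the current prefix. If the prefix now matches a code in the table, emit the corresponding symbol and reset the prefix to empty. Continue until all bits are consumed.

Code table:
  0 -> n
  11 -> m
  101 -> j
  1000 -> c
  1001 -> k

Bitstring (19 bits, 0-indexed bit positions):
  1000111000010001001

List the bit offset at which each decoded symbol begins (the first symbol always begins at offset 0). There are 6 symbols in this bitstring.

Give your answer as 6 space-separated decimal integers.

Answer: 0 4 6 10 11 15

Derivation:
Bit 0: prefix='1' (no match yet)
Bit 1: prefix='10' (no match yet)
Bit 2: prefix='100' (no match yet)
Bit 3: prefix='1000' -> emit 'c', reset
Bit 4: prefix='1' (no match yet)
Bit 5: prefix='11' -> emit 'm', reset
Bit 6: prefix='1' (no match yet)
Bit 7: prefix='10' (no match yet)
Bit 8: prefix='100' (no match yet)
Bit 9: prefix='1000' -> emit 'c', reset
Bit 10: prefix='0' -> emit 'n', reset
Bit 11: prefix='1' (no match yet)
Bit 12: prefix='10' (no match yet)
Bit 13: prefix='100' (no match yet)
Bit 14: prefix='1000' -> emit 'c', reset
Bit 15: prefix='1' (no match yet)
Bit 16: prefix='10' (no match yet)
Bit 17: prefix='100' (no match yet)
Bit 18: prefix='1001' -> emit 'k', reset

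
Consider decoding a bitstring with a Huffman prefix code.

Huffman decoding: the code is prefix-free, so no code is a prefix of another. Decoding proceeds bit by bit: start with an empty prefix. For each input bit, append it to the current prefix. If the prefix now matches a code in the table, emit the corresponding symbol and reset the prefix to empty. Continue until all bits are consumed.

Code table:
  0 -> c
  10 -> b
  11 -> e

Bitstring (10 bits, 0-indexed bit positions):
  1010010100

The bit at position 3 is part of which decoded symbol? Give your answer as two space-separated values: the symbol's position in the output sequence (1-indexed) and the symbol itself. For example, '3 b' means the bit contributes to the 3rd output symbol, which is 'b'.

Bit 0: prefix='1' (no match yet)
Bit 1: prefix='10' -> emit 'b', reset
Bit 2: prefix='1' (no match yet)
Bit 3: prefix='10' -> emit 'b', reset
Bit 4: prefix='0' -> emit 'c', reset
Bit 5: prefix='1' (no match yet)
Bit 6: prefix='10' -> emit 'b', reset
Bit 7: prefix='1' (no match yet)

Answer: 2 b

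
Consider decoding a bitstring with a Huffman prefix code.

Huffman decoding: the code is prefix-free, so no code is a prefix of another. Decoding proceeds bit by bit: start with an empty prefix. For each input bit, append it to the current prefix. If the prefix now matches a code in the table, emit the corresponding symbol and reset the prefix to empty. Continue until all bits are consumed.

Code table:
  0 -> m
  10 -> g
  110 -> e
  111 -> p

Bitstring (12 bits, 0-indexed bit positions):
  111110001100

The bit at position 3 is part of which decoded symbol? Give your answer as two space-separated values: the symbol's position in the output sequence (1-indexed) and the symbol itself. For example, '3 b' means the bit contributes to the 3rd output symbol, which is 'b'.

Answer: 2 e

Derivation:
Bit 0: prefix='1' (no match yet)
Bit 1: prefix='11' (no match yet)
Bit 2: prefix='111' -> emit 'p', reset
Bit 3: prefix='1' (no match yet)
Bit 4: prefix='11' (no match yet)
Bit 5: prefix='110' -> emit 'e', reset
Bit 6: prefix='0' -> emit 'm', reset
Bit 7: prefix='0' -> emit 'm', reset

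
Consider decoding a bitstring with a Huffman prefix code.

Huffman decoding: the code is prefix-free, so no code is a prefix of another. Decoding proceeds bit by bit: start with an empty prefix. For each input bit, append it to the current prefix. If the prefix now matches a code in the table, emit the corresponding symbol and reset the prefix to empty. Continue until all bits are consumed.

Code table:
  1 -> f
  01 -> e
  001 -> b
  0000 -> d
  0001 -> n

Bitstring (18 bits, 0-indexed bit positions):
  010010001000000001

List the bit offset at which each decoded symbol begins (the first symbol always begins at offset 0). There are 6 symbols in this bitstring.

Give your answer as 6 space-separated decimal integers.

Bit 0: prefix='0' (no match yet)
Bit 1: prefix='01' -> emit 'e', reset
Bit 2: prefix='0' (no match yet)
Bit 3: prefix='00' (no match yet)
Bit 4: prefix='001' -> emit 'b', reset
Bit 5: prefix='0' (no match yet)
Bit 6: prefix='00' (no match yet)
Bit 7: prefix='000' (no match yet)
Bit 8: prefix='0001' -> emit 'n', reset
Bit 9: prefix='0' (no match yet)
Bit 10: prefix='00' (no match yet)
Bit 11: prefix='000' (no match yet)
Bit 12: prefix='0000' -> emit 'd', reset
Bit 13: prefix='0' (no match yet)
Bit 14: prefix='00' (no match yet)
Bit 15: prefix='000' (no match yet)
Bit 16: prefix='0000' -> emit 'd', reset
Bit 17: prefix='1' -> emit 'f', reset

Answer: 0 2 5 9 13 17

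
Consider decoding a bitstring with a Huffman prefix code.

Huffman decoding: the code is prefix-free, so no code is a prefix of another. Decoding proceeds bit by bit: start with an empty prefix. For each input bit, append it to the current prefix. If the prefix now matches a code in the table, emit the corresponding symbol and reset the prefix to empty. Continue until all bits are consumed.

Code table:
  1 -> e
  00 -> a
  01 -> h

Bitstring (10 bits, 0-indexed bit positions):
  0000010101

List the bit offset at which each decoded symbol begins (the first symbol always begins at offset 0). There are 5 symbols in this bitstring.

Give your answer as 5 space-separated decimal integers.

Answer: 0 2 4 6 8

Derivation:
Bit 0: prefix='0' (no match yet)
Bit 1: prefix='00' -> emit 'a', reset
Bit 2: prefix='0' (no match yet)
Bit 3: prefix='00' -> emit 'a', reset
Bit 4: prefix='0' (no match yet)
Bit 5: prefix='01' -> emit 'h', reset
Bit 6: prefix='0' (no match yet)
Bit 7: prefix='01' -> emit 'h', reset
Bit 8: prefix='0' (no match yet)
Bit 9: prefix='01' -> emit 'h', reset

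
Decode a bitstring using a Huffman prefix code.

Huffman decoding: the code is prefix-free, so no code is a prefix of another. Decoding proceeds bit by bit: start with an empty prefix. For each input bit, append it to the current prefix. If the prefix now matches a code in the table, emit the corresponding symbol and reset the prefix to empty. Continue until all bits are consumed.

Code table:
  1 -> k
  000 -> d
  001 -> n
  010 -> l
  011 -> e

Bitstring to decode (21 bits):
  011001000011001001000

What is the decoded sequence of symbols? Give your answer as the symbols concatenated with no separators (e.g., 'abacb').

Answer: endennd

Derivation:
Bit 0: prefix='0' (no match yet)
Bit 1: prefix='01' (no match yet)
Bit 2: prefix='011' -> emit 'e', reset
Bit 3: prefix='0' (no match yet)
Bit 4: prefix='00' (no match yet)
Bit 5: prefix='001' -> emit 'n', reset
Bit 6: prefix='0' (no match yet)
Bit 7: prefix='00' (no match yet)
Bit 8: prefix='000' -> emit 'd', reset
Bit 9: prefix='0' (no match yet)
Bit 10: prefix='01' (no match yet)
Bit 11: prefix='011' -> emit 'e', reset
Bit 12: prefix='0' (no match yet)
Bit 13: prefix='00' (no match yet)
Bit 14: prefix='001' -> emit 'n', reset
Bit 15: prefix='0' (no match yet)
Bit 16: prefix='00' (no match yet)
Bit 17: prefix='001' -> emit 'n', reset
Bit 18: prefix='0' (no match yet)
Bit 19: prefix='00' (no match yet)
Bit 20: prefix='000' -> emit 'd', reset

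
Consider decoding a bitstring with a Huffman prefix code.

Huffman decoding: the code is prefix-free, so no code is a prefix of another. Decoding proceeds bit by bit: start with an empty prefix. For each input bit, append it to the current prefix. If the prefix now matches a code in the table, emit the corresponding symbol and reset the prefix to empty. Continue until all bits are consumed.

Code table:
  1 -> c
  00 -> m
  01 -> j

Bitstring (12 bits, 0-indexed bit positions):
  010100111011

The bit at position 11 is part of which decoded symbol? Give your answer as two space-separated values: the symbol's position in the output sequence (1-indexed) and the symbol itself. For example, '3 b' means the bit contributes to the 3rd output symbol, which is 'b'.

Bit 0: prefix='0' (no match yet)
Bit 1: prefix='01' -> emit 'j', reset
Bit 2: prefix='0' (no match yet)
Bit 3: prefix='01' -> emit 'j', reset
Bit 4: prefix='0' (no match yet)
Bit 5: prefix='00' -> emit 'm', reset
Bit 6: prefix='1' -> emit 'c', reset
Bit 7: prefix='1' -> emit 'c', reset
Bit 8: prefix='1' -> emit 'c', reset
Bit 9: prefix='0' (no match yet)
Bit 10: prefix='01' -> emit 'j', reset
Bit 11: prefix='1' -> emit 'c', reset

Answer: 8 c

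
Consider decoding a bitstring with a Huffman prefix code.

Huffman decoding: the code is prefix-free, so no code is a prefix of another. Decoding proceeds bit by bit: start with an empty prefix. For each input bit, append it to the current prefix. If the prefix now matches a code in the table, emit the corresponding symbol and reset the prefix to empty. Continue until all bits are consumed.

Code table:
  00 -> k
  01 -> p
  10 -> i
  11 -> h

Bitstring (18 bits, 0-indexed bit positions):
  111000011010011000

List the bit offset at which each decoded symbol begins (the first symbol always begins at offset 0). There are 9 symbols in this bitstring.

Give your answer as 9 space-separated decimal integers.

Bit 0: prefix='1' (no match yet)
Bit 1: prefix='11' -> emit 'h', reset
Bit 2: prefix='1' (no match yet)
Bit 3: prefix='10' -> emit 'i', reset
Bit 4: prefix='0' (no match yet)
Bit 5: prefix='00' -> emit 'k', reset
Bit 6: prefix='0' (no match yet)
Bit 7: prefix='01' -> emit 'p', reset
Bit 8: prefix='1' (no match yet)
Bit 9: prefix='10' -> emit 'i', reset
Bit 10: prefix='1' (no match yet)
Bit 11: prefix='10' -> emit 'i', reset
Bit 12: prefix='0' (no match yet)
Bit 13: prefix='01' -> emit 'p', reset
Bit 14: prefix='1' (no match yet)
Bit 15: prefix='10' -> emit 'i', reset
Bit 16: prefix='0' (no match yet)
Bit 17: prefix='00' -> emit 'k', reset

Answer: 0 2 4 6 8 10 12 14 16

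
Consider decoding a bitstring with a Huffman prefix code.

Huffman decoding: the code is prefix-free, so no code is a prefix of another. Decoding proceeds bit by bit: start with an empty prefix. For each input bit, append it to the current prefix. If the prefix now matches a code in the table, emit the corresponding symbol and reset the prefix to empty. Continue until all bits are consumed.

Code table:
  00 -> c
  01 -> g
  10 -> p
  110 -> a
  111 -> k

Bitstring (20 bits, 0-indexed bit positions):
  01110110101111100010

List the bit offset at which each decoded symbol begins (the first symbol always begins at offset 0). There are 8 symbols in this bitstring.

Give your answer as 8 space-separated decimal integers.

Bit 0: prefix='0' (no match yet)
Bit 1: prefix='01' -> emit 'g', reset
Bit 2: prefix='1' (no match yet)
Bit 3: prefix='11' (no match yet)
Bit 4: prefix='110' -> emit 'a', reset
Bit 5: prefix='1' (no match yet)
Bit 6: prefix='11' (no match yet)
Bit 7: prefix='110' -> emit 'a', reset
Bit 8: prefix='1' (no match yet)
Bit 9: prefix='10' -> emit 'p', reset
Bit 10: prefix='1' (no match yet)
Bit 11: prefix='11' (no match yet)
Bit 12: prefix='111' -> emit 'k', reset
Bit 13: prefix='1' (no match yet)
Bit 14: prefix='11' (no match yet)
Bit 15: prefix='110' -> emit 'a', reset
Bit 16: prefix='0' (no match yet)
Bit 17: prefix='00' -> emit 'c', reset
Bit 18: prefix='1' (no match yet)
Bit 19: prefix='10' -> emit 'p', reset

Answer: 0 2 5 8 10 13 16 18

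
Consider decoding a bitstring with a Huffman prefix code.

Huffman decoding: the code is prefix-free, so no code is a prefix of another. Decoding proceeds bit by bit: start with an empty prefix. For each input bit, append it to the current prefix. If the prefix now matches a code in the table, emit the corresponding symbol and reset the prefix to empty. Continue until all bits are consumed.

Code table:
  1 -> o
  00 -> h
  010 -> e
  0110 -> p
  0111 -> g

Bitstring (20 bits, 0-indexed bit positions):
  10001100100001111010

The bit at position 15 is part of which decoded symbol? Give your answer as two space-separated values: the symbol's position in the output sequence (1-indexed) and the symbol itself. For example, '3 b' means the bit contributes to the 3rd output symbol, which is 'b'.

Answer: 6 g

Derivation:
Bit 0: prefix='1' -> emit 'o', reset
Bit 1: prefix='0' (no match yet)
Bit 2: prefix='00' -> emit 'h', reset
Bit 3: prefix='0' (no match yet)
Bit 4: prefix='01' (no match yet)
Bit 5: prefix='011' (no match yet)
Bit 6: prefix='0110' -> emit 'p', reset
Bit 7: prefix='0' (no match yet)
Bit 8: prefix='01' (no match yet)
Bit 9: prefix='010' -> emit 'e', reset
Bit 10: prefix='0' (no match yet)
Bit 11: prefix='00' -> emit 'h', reset
Bit 12: prefix='0' (no match yet)
Bit 13: prefix='01' (no match yet)
Bit 14: prefix='011' (no match yet)
Bit 15: prefix='0111' -> emit 'g', reset
Bit 16: prefix='1' -> emit 'o', reset
Bit 17: prefix='0' (no match yet)
Bit 18: prefix='01' (no match yet)
Bit 19: prefix='010' -> emit 'e', reset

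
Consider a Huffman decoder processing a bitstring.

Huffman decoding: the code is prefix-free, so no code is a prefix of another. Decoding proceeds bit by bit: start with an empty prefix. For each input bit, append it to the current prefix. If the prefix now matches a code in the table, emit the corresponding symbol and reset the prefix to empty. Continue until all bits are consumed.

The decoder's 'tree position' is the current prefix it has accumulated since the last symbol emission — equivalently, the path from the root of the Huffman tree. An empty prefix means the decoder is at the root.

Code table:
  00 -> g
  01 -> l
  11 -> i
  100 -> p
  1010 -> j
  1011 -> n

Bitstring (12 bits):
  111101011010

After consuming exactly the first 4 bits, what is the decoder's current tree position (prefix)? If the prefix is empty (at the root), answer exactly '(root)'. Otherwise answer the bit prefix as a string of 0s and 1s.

Answer: (root)

Derivation:
Bit 0: prefix='1' (no match yet)
Bit 1: prefix='11' -> emit 'i', reset
Bit 2: prefix='1' (no match yet)
Bit 3: prefix='11' -> emit 'i', reset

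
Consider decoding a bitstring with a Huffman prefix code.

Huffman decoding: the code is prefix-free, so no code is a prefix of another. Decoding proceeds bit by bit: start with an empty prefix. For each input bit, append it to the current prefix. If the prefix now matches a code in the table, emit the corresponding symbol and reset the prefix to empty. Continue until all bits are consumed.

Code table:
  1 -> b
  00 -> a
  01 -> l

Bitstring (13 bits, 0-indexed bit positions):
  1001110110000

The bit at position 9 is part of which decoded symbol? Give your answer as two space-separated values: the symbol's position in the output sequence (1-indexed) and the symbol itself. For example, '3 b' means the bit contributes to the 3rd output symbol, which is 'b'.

Bit 0: prefix='1' -> emit 'b', reset
Bit 1: prefix='0' (no match yet)
Bit 2: prefix='00' -> emit 'a', reset
Bit 3: prefix='1' -> emit 'b', reset
Bit 4: prefix='1' -> emit 'b', reset
Bit 5: prefix='1' -> emit 'b', reset
Bit 6: prefix='0' (no match yet)
Bit 7: prefix='01' -> emit 'l', reset
Bit 8: prefix='1' -> emit 'b', reset
Bit 9: prefix='0' (no match yet)
Bit 10: prefix='00' -> emit 'a', reset
Bit 11: prefix='0' (no match yet)
Bit 12: prefix='00' -> emit 'a', reset

Answer: 8 a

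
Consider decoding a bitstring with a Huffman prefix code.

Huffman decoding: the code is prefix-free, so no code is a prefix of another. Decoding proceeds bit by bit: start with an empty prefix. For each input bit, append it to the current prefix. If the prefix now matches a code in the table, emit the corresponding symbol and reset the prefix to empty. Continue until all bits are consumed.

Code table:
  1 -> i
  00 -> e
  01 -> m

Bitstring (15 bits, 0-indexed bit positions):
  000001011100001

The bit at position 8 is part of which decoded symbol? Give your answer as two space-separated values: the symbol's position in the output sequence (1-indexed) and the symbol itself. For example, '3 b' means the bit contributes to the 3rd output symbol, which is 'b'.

Bit 0: prefix='0' (no match yet)
Bit 1: prefix='00' -> emit 'e', reset
Bit 2: prefix='0' (no match yet)
Bit 3: prefix='00' -> emit 'e', reset
Bit 4: prefix='0' (no match yet)
Bit 5: prefix='01' -> emit 'm', reset
Bit 6: prefix='0' (no match yet)
Bit 7: prefix='01' -> emit 'm', reset
Bit 8: prefix='1' -> emit 'i', reset
Bit 9: prefix='1' -> emit 'i', reset
Bit 10: prefix='0' (no match yet)
Bit 11: prefix='00' -> emit 'e', reset
Bit 12: prefix='0' (no match yet)

Answer: 5 i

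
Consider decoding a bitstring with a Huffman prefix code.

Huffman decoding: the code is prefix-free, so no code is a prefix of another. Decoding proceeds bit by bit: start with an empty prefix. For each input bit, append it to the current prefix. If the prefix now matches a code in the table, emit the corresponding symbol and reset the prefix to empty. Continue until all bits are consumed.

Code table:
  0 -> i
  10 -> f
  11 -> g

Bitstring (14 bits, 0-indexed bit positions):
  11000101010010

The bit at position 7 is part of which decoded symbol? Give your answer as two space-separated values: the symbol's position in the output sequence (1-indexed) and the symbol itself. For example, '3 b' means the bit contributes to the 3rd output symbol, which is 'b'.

Answer: 6 f

Derivation:
Bit 0: prefix='1' (no match yet)
Bit 1: prefix='11' -> emit 'g', reset
Bit 2: prefix='0' -> emit 'i', reset
Bit 3: prefix='0' -> emit 'i', reset
Bit 4: prefix='0' -> emit 'i', reset
Bit 5: prefix='1' (no match yet)
Bit 6: prefix='10' -> emit 'f', reset
Bit 7: prefix='1' (no match yet)
Bit 8: prefix='10' -> emit 'f', reset
Bit 9: prefix='1' (no match yet)
Bit 10: prefix='10' -> emit 'f', reset
Bit 11: prefix='0' -> emit 'i', reset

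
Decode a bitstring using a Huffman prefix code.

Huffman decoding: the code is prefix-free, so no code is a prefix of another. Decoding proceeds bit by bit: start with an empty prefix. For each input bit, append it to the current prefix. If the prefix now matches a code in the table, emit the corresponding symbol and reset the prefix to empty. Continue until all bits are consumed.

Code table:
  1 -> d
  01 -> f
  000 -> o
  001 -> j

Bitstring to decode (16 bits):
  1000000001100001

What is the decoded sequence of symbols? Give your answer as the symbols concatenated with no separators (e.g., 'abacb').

Bit 0: prefix='1' -> emit 'd', reset
Bit 1: prefix='0' (no match yet)
Bit 2: prefix='00' (no match yet)
Bit 3: prefix='000' -> emit 'o', reset
Bit 4: prefix='0' (no match yet)
Bit 5: prefix='00' (no match yet)
Bit 6: prefix='000' -> emit 'o', reset
Bit 7: prefix='0' (no match yet)
Bit 8: prefix='00' (no match yet)
Bit 9: prefix='001' -> emit 'j', reset
Bit 10: prefix='1' -> emit 'd', reset
Bit 11: prefix='0' (no match yet)
Bit 12: prefix='00' (no match yet)
Bit 13: prefix='000' -> emit 'o', reset
Bit 14: prefix='0' (no match yet)
Bit 15: prefix='01' -> emit 'f', reset

Answer: doojdof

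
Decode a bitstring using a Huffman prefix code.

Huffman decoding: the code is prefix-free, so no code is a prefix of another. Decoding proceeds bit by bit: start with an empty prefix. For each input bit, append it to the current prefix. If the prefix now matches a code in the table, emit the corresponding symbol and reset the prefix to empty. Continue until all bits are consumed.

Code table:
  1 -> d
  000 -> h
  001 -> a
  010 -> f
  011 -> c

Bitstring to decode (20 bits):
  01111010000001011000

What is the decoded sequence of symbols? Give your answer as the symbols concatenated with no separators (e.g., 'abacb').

Bit 0: prefix='0' (no match yet)
Bit 1: prefix='01' (no match yet)
Bit 2: prefix='011' -> emit 'c', reset
Bit 3: prefix='1' -> emit 'd', reset
Bit 4: prefix='1' -> emit 'd', reset
Bit 5: prefix='0' (no match yet)
Bit 6: prefix='01' (no match yet)
Bit 7: prefix='010' -> emit 'f', reset
Bit 8: prefix='0' (no match yet)
Bit 9: prefix='00' (no match yet)
Bit 10: prefix='000' -> emit 'h', reset
Bit 11: prefix='0' (no match yet)
Bit 12: prefix='00' (no match yet)
Bit 13: prefix='001' -> emit 'a', reset
Bit 14: prefix='0' (no match yet)
Bit 15: prefix='01' (no match yet)
Bit 16: prefix='011' -> emit 'c', reset
Bit 17: prefix='0' (no match yet)
Bit 18: prefix='00' (no match yet)
Bit 19: prefix='000' -> emit 'h', reset

Answer: cddfhach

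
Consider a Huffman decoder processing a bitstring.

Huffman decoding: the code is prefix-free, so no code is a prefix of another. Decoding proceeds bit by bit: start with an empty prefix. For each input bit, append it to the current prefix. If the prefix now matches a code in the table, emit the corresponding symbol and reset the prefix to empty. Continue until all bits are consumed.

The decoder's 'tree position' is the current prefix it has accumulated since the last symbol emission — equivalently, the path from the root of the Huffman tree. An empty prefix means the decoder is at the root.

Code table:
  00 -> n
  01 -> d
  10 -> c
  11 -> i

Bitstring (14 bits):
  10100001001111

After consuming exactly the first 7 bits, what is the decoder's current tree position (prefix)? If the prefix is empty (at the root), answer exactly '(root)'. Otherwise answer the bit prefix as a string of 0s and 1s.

Bit 0: prefix='1' (no match yet)
Bit 1: prefix='10' -> emit 'c', reset
Bit 2: prefix='1' (no match yet)
Bit 3: prefix='10' -> emit 'c', reset
Bit 4: prefix='0' (no match yet)
Bit 5: prefix='00' -> emit 'n', reset
Bit 6: prefix='0' (no match yet)

Answer: 0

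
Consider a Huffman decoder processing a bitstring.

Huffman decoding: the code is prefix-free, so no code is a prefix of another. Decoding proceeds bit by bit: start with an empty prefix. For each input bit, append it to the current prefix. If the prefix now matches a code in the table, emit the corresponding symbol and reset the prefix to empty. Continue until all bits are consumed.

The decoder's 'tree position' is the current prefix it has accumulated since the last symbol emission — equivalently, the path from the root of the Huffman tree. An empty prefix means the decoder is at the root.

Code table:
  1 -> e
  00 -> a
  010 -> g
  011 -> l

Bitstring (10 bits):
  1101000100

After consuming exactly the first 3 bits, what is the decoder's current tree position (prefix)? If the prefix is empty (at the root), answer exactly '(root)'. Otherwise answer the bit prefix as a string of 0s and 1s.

Bit 0: prefix='1' -> emit 'e', reset
Bit 1: prefix='1' -> emit 'e', reset
Bit 2: prefix='0' (no match yet)

Answer: 0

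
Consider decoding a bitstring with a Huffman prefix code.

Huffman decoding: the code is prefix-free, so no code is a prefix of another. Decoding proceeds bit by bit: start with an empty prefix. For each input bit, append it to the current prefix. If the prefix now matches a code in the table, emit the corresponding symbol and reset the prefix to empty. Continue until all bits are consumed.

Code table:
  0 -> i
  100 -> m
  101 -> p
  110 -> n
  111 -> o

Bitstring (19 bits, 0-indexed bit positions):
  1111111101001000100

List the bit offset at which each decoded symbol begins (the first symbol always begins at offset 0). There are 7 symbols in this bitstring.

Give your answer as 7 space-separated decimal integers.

Bit 0: prefix='1' (no match yet)
Bit 1: prefix='11' (no match yet)
Bit 2: prefix='111' -> emit 'o', reset
Bit 3: prefix='1' (no match yet)
Bit 4: prefix='11' (no match yet)
Bit 5: prefix='111' -> emit 'o', reset
Bit 6: prefix='1' (no match yet)
Bit 7: prefix='11' (no match yet)
Bit 8: prefix='110' -> emit 'n', reset
Bit 9: prefix='1' (no match yet)
Bit 10: prefix='10' (no match yet)
Bit 11: prefix='100' -> emit 'm', reset
Bit 12: prefix='1' (no match yet)
Bit 13: prefix='10' (no match yet)
Bit 14: prefix='100' -> emit 'm', reset
Bit 15: prefix='0' -> emit 'i', reset
Bit 16: prefix='1' (no match yet)
Bit 17: prefix='10' (no match yet)
Bit 18: prefix='100' -> emit 'm', reset

Answer: 0 3 6 9 12 15 16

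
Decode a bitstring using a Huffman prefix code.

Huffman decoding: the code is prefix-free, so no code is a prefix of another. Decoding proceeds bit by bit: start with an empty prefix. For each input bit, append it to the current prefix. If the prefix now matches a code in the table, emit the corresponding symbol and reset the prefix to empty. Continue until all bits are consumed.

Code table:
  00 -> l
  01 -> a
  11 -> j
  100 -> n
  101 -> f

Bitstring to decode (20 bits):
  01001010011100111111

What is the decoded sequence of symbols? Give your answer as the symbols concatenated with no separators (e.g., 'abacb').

Bit 0: prefix='0' (no match yet)
Bit 1: prefix='01' -> emit 'a', reset
Bit 2: prefix='0' (no match yet)
Bit 3: prefix='00' -> emit 'l', reset
Bit 4: prefix='1' (no match yet)
Bit 5: prefix='10' (no match yet)
Bit 6: prefix='101' -> emit 'f', reset
Bit 7: prefix='0' (no match yet)
Bit 8: prefix='00' -> emit 'l', reset
Bit 9: prefix='1' (no match yet)
Bit 10: prefix='11' -> emit 'j', reset
Bit 11: prefix='1' (no match yet)
Bit 12: prefix='10' (no match yet)
Bit 13: prefix='100' -> emit 'n', reset
Bit 14: prefix='1' (no match yet)
Bit 15: prefix='11' -> emit 'j', reset
Bit 16: prefix='1' (no match yet)
Bit 17: prefix='11' -> emit 'j', reset
Bit 18: prefix='1' (no match yet)
Bit 19: prefix='11' -> emit 'j', reset

Answer: alfljnjjj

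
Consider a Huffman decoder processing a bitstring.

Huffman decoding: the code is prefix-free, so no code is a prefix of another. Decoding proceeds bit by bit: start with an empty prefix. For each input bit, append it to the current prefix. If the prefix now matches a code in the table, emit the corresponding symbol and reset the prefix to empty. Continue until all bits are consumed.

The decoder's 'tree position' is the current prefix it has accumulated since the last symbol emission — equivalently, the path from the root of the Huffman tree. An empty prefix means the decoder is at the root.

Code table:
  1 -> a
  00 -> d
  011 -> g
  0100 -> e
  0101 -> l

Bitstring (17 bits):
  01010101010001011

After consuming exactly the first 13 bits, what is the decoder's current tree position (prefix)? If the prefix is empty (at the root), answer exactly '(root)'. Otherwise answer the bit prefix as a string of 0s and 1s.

Answer: 0

Derivation:
Bit 0: prefix='0' (no match yet)
Bit 1: prefix='01' (no match yet)
Bit 2: prefix='010' (no match yet)
Bit 3: prefix='0101' -> emit 'l', reset
Bit 4: prefix='0' (no match yet)
Bit 5: prefix='01' (no match yet)
Bit 6: prefix='010' (no match yet)
Bit 7: prefix='0101' -> emit 'l', reset
Bit 8: prefix='0' (no match yet)
Bit 9: prefix='01' (no match yet)
Bit 10: prefix='010' (no match yet)
Bit 11: prefix='0100' -> emit 'e', reset
Bit 12: prefix='0' (no match yet)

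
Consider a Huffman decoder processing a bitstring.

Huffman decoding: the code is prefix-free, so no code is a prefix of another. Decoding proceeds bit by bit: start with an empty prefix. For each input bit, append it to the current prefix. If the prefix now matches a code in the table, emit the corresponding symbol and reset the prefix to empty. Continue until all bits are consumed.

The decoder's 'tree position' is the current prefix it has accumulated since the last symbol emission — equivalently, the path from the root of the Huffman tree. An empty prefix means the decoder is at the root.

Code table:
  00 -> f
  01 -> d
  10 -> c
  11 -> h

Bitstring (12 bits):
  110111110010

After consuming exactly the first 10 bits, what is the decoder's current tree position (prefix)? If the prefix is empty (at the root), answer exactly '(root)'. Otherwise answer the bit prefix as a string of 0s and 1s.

Answer: (root)

Derivation:
Bit 0: prefix='1' (no match yet)
Bit 1: prefix='11' -> emit 'h', reset
Bit 2: prefix='0' (no match yet)
Bit 3: prefix='01' -> emit 'd', reset
Bit 4: prefix='1' (no match yet)
Bit 5: prefix='11' -> emit 'h', reset
Bit 6: prefix='1' (no match yet)
Bit 7: prefix='11' -> emit 'h', reset
Bit 8: prefix='0' (no match yet)
Bit 9: prefix='00' -> emit 'f', reset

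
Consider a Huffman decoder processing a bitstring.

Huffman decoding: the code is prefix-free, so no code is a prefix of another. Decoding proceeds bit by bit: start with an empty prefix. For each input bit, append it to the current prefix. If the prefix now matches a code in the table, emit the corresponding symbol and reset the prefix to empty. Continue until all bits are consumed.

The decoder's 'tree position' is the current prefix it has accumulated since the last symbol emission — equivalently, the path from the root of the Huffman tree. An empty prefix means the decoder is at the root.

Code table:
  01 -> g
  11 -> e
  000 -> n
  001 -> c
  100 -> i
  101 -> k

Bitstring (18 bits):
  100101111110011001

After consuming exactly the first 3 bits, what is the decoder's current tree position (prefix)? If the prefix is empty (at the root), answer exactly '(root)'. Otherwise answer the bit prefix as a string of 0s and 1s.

Answer: (root)

Derivation:
Bit 0: prefix='1' (no match yet)
Bit 1: prefix='10' (no match yet)
Bit 2: prefix='100' -> emit 'i', reset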